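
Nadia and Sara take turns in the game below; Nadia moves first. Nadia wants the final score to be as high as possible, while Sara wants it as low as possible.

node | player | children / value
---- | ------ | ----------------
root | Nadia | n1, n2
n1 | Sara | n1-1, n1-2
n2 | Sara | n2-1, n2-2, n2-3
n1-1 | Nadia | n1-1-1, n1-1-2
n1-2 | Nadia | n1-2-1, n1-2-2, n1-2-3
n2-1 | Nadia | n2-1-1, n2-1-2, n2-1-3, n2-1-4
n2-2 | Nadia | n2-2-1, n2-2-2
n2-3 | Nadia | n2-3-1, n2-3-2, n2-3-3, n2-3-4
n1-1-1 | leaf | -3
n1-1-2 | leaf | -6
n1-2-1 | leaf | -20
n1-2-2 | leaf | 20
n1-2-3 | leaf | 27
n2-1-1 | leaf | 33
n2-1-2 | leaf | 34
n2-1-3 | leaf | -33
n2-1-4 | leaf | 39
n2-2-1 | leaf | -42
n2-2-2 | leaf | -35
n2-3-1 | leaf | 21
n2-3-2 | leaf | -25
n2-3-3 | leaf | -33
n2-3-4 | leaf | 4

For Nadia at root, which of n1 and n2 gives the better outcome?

n1

n1-1 (Nadia): max(-3, -6) = -3
n1-2 (Nadia): max(-20, 20, 27) = 27
n1 (Sara): min(-3, 27) = -3
n2-1 (Nadia): max(33, 34, -33, 39) = 39
n2-2 (Nadia): max(-42, -35) = -35
n2-3 (Nadia): max(21, -25, -33, 4) = 21
n2 (Sara): min(39, -35, 21) = -35
Nadia prefers the higher value; n1=-3, n2=-35. n1 is better since -3 > -35.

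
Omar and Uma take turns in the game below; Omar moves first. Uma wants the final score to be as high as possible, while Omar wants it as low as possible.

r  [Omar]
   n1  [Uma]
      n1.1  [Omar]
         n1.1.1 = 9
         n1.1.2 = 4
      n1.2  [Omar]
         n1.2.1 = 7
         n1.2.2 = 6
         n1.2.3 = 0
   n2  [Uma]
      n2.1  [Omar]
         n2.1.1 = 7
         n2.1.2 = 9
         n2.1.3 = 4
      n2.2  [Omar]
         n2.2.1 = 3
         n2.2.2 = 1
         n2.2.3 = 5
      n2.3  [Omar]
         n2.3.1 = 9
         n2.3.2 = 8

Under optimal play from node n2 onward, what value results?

8

n2.1 (Omar): min(7, 9, 4) = 4
n2.2 (Omar): min(3, 1, 5) = 1
n2.3 (Omar): min(9, 8) = 8
n2 (Uma): max(4, 1, 8) = 8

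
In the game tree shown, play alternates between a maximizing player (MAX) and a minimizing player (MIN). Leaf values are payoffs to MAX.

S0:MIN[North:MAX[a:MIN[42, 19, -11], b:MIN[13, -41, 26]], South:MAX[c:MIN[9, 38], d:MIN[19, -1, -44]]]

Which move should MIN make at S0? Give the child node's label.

a (MIN): min(42, 19, -11) = -11
b (MIN): min(13, -41, 26) = -41
North (MAX): max(-11, -41) = -11
c (MIN): min(9, 38) = 9
d (MIN): min(19, -1, -44) = -44
South (MAX): max(9, -44) = 9
S0 (MIN): min(-11, 9) = -11
MIN at S0 wants the lowest of {North=-11, South=9}, so chooses North.

North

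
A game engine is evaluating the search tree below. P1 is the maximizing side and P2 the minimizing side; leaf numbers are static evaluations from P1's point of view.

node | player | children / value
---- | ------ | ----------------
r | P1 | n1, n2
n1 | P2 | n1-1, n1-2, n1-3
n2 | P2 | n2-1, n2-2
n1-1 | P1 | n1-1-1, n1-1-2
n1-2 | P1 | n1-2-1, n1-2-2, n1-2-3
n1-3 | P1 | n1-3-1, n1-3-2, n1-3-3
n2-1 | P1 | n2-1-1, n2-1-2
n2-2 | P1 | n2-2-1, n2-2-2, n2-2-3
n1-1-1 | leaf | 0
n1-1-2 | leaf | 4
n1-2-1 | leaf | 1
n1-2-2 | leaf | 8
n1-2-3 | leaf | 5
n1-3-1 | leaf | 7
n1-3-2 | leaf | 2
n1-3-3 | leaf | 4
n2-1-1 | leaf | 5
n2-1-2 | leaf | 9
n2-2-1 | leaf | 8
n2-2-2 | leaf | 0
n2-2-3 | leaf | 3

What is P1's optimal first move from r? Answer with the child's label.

n2

n1-1 (P1): max(0, 4) = 4
n1-2 (P1): max(1, 8, 5) = 8
n1-3 (P1): max(7, 2, 4) = 7
n1 (P2): min(4, 8, 7) = 4
n2-1 (P1): max(5, 9) = 9
n2-2 (P1): max(8, 0, 3) = 8
n2 (P2): min(9, 8) = 8
r (P1): max(4, 8) = 8
P1 at r wants the highest of {n1=4, n2=8}, so chooses n2.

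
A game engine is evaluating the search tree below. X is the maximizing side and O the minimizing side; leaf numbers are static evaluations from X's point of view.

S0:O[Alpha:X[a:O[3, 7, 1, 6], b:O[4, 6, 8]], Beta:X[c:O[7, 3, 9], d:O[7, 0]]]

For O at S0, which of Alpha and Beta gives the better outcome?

Beta

a (O): min(3, 7, 1, 6) = 1
b (O): min(4, 6, 8) = 4
Alpha (X): max(1, 4) = 4
c (O): min(7, 3, 9) = 3
d (O): min(7, 0) = 0
Beta (X): max(3, 0) = 3
O prefers the lower value; Alpha=4, Beta=3. Beta is better since 3 < 4.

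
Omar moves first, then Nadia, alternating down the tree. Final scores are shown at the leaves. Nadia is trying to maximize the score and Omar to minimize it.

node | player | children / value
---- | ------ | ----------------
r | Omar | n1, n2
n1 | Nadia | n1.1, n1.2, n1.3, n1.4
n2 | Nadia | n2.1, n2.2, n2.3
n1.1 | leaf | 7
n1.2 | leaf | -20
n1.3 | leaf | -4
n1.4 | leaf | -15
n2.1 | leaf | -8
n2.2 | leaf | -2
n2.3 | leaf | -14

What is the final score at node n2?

n2 (Nadia): max(-8, -2, -14) = -2

-2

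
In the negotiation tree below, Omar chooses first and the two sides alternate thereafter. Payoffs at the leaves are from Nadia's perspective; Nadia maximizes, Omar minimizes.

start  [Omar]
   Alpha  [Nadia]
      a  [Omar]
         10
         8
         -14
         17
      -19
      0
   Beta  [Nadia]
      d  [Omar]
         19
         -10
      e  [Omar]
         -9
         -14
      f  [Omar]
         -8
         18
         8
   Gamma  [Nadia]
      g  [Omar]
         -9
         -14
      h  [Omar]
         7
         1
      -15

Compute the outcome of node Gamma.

g (Omar): min(-9, -14) = -14
h (Omar): min(7, 1) = 1
Gamma (Nadia): max(-14, 1, -15) = 1

1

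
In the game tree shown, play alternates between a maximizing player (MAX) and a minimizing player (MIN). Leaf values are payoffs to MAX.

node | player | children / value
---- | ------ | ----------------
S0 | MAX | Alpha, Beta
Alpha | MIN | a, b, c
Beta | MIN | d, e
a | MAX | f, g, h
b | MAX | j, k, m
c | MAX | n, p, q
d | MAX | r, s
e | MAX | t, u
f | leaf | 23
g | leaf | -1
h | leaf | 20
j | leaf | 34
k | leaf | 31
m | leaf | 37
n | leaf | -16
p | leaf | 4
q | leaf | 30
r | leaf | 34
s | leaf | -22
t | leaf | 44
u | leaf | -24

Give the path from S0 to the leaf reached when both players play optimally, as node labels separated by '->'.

a (MAX): max(23, -1, 20) = 23
b (MAX): max(34, 31, 37) = 37
c (MAX): max(-16, 4, 30) = 30
Alpha (MIN): min(23, 37, 30) = 23
d (MAX): max(34, -22) = 34
e (MAX): max(44, -24) = 44
Beta (MIN): min(34, 44) = 34
S0 (MAX): max(23, 34) = 34
At S0, MAX picks Beta (highest: 34).
At Beta, MIN picks d (lowest: 34).
At d, MAX picks r (highest: 34).
Terminal value 34.

S0 -> Beta -> d -> r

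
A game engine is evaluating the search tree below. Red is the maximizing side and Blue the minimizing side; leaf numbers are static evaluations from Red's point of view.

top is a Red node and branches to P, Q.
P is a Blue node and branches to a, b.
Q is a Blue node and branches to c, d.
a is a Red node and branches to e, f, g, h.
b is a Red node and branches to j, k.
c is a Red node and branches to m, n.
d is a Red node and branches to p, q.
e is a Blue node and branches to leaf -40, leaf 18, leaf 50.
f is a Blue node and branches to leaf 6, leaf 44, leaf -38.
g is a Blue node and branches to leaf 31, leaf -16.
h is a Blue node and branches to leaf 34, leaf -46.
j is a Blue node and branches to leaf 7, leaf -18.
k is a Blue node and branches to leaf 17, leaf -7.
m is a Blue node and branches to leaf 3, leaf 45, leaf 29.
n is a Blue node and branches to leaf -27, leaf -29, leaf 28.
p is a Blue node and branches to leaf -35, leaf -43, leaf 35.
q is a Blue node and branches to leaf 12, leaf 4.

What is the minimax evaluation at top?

3

e (Blue): min(-40, 18, 50) = -40
f (Blue): min(6, 44, -38) = -38
g (Blue): min(31, -16) = -16
h (Blue): min(34, -46) = -46
a (Red): max(-40, -38, -16, -46) = -16
j (Blue): min(7, -18) = -18
k (Blue): min(17, -7) = -7
b (Red): max(-18, -7) = -7
P (Blue): min(-16, -7) = -16
m (Blue): min(3, 45, 29) = 3
n (Blue): min(-27, -29, 28) = -29
c (Red): max(3, -29) = 3
p (Blue): min(-35, -43, 35) = -43
q (Blue): min(12, 4) = 4
d (Red): max(-43, 4) = 4
Q (Blue): min(3, 4) = 3
top (Red): max(-16, 3) = 3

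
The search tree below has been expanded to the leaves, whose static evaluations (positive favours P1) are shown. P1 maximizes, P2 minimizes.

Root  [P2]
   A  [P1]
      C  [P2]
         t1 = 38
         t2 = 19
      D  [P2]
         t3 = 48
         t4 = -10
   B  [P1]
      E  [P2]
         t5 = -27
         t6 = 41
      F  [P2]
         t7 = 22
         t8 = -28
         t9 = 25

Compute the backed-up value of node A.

C (P2): min(38, 19) = 19
D (P2): min(48, -10) = -10
A (P1): max(19, -10) = 19

19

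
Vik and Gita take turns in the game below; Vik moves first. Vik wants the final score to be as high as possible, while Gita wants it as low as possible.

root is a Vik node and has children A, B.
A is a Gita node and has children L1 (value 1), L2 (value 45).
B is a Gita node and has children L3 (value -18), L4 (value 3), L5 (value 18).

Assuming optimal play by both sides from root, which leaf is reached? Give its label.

A (Gita): min(1, 45) = 1
B (Gita): min(-18, 3, 18) = -18
root (Vik): max(1, -18) = 1
At root, Vik picks A (highest: 1).
At A, Gita picks L1 (lowest: 1).
Terminal value 1.

L1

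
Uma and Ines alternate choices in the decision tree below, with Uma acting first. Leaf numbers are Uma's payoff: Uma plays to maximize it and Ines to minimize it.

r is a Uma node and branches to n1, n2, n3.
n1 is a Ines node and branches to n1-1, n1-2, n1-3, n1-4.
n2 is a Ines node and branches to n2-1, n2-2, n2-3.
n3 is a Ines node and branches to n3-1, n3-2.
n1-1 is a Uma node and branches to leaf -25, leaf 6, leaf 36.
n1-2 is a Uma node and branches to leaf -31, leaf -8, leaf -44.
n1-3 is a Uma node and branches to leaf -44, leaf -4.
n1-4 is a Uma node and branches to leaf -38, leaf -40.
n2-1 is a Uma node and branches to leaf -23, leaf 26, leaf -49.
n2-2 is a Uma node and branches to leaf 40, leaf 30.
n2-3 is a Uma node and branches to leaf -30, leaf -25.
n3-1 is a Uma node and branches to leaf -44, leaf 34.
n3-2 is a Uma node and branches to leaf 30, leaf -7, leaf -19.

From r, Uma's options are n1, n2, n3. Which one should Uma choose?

n3

n1-1 (Uma): max(-25, 6, 36) = 36
n1-2 (Uma): max(-31, -8, -44) = -8
n1-3 (Uma): max(-44, -4) = -4
n1-4 (Uma): max(-38, -40) = -38
n1 (Ines): min(36, -8, -4, -38) = -38
n2-1 (Uma): max(-23, 26, -49) = 26
n2-2 (Uma): max(40, 30) = 40
n2-3 (Uma): max(-30, -25) = -25
n2 (Ines): min(26, 40, -25) = -25
n3-1 (Uma): max(-44, 34) = 34
n3-2 (Uma): max(30, -7, -19) = 30
n3 (Ines): min(34, 30) = 30
r (Uma): max(-38, -25, 30) = 30
Uma at r wants the highest of {n1=-38, n2=-25, n3=30}, so chooses n3.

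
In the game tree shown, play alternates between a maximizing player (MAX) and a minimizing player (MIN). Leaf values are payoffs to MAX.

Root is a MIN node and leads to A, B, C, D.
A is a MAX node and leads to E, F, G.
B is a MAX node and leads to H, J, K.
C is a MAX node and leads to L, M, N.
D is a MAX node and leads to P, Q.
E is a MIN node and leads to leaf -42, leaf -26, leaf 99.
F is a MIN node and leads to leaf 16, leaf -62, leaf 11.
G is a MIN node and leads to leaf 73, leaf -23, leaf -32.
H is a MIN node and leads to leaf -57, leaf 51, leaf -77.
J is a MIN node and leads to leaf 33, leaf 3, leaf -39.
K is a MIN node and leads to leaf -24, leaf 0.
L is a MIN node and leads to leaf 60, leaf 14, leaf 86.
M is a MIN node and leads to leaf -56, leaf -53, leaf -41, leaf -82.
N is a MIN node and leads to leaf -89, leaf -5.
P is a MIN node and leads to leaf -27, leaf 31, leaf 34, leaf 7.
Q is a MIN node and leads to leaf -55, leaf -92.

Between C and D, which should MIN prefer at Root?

D

L (MIN): min(60, 14, 86) = 14
M (MIN): min(-56, -53, -41, -82) = -82
N (MIN): min(-89, -5) = -89
C (MAX): max(14, -82, -89) = 14
P (MIN): min(-27, 31, 34, 7) = -27
Q (MIN): min(-55, -92) = -92
D (MAX): max(-27, -92) = -27
MIN prefers the lower value; C=14, D=-27. D is better since -27 < 14.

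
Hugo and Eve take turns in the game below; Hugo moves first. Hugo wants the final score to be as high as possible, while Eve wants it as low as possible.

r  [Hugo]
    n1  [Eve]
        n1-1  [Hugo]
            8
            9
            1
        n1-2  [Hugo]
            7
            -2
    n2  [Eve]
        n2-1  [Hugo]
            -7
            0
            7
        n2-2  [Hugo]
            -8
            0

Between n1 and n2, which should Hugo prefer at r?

n1

n1-1 (Hugo): max(8, 9, 1) = 9
n1-2 (Hugo): max(7, -2) = 7
n1 (Eve): min(9, 7) = 7
n2-1 (Hugo): max(-7, 0, 7) = 7
n2-2 (Hugo): max(-8, 0) = 0
n2 (Eve): min(7, 0) = 0
Hugo prefers the higher value; n1=7, n2=0. n1 is better since 7 > 0.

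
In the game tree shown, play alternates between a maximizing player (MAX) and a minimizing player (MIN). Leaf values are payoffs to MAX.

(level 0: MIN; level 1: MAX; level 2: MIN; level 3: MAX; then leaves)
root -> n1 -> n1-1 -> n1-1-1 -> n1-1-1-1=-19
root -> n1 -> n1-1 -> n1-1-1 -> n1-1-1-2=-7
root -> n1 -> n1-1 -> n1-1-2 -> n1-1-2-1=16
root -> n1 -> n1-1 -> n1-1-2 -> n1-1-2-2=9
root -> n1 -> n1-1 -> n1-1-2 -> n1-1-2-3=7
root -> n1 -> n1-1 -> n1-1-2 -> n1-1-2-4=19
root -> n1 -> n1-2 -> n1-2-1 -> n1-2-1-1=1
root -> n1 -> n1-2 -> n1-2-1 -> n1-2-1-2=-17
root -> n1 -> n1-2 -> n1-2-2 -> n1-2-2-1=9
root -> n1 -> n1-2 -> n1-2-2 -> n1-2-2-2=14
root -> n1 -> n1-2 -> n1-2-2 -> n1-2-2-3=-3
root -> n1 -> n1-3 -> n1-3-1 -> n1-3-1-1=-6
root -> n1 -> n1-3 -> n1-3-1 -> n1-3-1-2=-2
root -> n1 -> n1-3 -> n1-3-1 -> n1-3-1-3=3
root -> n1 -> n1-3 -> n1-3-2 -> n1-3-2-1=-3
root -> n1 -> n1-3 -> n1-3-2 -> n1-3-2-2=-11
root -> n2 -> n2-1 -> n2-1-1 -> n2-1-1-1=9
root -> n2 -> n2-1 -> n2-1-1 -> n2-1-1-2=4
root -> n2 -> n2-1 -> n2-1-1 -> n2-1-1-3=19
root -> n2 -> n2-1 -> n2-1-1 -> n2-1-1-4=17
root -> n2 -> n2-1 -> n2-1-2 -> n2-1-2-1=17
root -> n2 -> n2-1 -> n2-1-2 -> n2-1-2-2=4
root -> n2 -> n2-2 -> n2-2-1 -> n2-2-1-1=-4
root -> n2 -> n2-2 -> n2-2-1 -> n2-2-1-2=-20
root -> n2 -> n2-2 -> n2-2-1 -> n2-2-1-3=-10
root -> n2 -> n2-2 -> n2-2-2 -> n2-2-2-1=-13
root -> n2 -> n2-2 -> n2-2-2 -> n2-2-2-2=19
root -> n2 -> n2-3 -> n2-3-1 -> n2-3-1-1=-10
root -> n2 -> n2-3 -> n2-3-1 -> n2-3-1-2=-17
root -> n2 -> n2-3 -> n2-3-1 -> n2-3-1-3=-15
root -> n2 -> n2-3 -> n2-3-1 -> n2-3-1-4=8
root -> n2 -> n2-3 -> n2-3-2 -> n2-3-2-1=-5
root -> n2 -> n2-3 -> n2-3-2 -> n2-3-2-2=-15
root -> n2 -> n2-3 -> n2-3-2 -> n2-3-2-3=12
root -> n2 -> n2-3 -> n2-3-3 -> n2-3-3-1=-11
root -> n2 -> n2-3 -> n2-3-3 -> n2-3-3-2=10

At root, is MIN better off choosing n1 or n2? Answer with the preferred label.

n1-1-1 (MAX): max(-19, -7) = -7
n1-1-2 (MAX): max(16, 9, 7, 19) = 19
n1-1 (MIN): min(-7, 19) = -7
n1-2-1 (MAX): max(1, -17) = 1
n1-2-2 (MAX): max(9, 14, -3) = 14
n1-2 (MIN): min(1, 14) = 1
n1-3-1 (MAX): max(-6, -2, 3) = 3
n1-3-2 (MAX): max(-3, -11) = -3
n1-3 (MIN): min(3, -3) = -3
n1 (MAX): max(-7, 1, -3) = 1
n2-1-1 (MAX): max(9, 4, 19, 17) = 19
n2-1-2 (MAX): max(17, 4) = 17
n2-1 (MIN): min(19, 17) = 17
n2-2-1 (MAX): max(-4, -20, -10) = -4
n2-2-2 (MAX): max(-13, 19) = 19
n2-2 (MIN): min(-4, 19) = -4
n2-3-1 (MAX): max(-10, -17, -15, 8) = 8
n2-3-2 (MAX): max(-5, -15, 12) = 12
n2-3-3 (MAX): max(-11, 10) = 10
n2-3 (MIN): min(8, 12, 10) = 8
n2 (MAX): max(17, -4, 8) = 17
MIN prefers the lower value; n1=1, n2=17. n1 is better since 1 < 17.

n1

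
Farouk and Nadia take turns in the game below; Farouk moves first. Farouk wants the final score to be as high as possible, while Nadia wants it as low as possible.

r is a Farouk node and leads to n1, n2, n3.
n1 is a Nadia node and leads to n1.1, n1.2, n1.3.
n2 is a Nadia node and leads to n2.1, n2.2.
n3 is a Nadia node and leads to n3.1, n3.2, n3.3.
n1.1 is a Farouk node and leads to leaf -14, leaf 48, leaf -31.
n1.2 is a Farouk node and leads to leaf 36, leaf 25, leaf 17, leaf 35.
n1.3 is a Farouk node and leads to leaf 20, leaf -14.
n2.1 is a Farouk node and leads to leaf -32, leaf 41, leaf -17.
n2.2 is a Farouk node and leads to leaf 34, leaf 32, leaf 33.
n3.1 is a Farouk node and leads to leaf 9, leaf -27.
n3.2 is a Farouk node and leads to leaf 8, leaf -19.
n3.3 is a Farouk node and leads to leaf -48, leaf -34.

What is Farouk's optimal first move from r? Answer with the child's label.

n2

n1.1 (Farouk): max(-14, 48, -31) = 48
n1.2 (Farouk): max(36, 25, 17, 35) = 36
n1.3 (Farouk): max(20, -14) = 20
n1 (Nadia): min(48, 36, 20) = 20
n2.1 (Farouk): max(-32, 41, -17) = 41
n2.2 (Farouk): max(34, 32, 33) = 34
n2 (Nadia): min(41, 34) = 34
n3.1 (Farouk): max(9, -27) = 9
n3.2 (Farouk): max(8, -19) = 8
n3.3 (Farouk): max(-48, -34) = -34
n3 (Nadia): min(9, 8, -34) = -34
r (Farouk): max(20, 34, -34) = 34
Farouk at r wants the highest of {n1=20, n2=34, n3=-34}, so chooses n2.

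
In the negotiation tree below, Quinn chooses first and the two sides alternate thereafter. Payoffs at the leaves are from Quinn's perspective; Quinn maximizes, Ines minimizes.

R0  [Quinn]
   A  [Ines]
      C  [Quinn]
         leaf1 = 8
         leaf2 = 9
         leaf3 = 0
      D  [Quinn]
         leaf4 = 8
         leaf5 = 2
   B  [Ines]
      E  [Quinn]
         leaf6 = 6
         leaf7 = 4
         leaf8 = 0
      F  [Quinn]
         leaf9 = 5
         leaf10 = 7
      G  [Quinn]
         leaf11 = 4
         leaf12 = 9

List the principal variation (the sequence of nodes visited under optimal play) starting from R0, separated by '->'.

R0 -> A -> D -> leaf4

C (Quinn): max(8, 9, 0) = 9
D (Quinn): max(8, 2) = 8
A (Ines): min(9, 8) = 8
E (Quinn): max(6, 4, 0) = 6
F (Quinn): max(5, 7) = 7
G (Quinn): max(4, 9) = 9
B (Ines): min(6, 7, 9) = 6
R0 (Quinn): max(8, 6) = 8
At R0, Quinn picks A (highest: 8).
At A, Ines picks D (lowest: 8).
At D, Quinn picks leaf4 (highest: 8).
Terminal value 8.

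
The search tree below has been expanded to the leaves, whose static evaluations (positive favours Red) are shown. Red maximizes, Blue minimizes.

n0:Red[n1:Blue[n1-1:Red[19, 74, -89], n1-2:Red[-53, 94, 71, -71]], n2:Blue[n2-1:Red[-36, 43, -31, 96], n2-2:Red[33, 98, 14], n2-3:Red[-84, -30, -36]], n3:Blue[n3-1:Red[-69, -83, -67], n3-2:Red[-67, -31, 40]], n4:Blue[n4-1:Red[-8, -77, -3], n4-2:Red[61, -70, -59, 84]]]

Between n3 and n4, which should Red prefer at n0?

n4

n3-1 (Red): max(-69, -83, -67) = -67
n3-2 (Red): max(-67, -31, 40) = 40
n3 (Blue): min(-67, 40) = -67
n4-1 (Red): max(-8, -77, -3) = -3
n4-2 (Red): max(61, -70, -59, 84) = 84
n4 (Blue): min(-3, 84) = -3
Red prefers the higher value; n3=-67, n4=-3. n4 is better since -3 > -67.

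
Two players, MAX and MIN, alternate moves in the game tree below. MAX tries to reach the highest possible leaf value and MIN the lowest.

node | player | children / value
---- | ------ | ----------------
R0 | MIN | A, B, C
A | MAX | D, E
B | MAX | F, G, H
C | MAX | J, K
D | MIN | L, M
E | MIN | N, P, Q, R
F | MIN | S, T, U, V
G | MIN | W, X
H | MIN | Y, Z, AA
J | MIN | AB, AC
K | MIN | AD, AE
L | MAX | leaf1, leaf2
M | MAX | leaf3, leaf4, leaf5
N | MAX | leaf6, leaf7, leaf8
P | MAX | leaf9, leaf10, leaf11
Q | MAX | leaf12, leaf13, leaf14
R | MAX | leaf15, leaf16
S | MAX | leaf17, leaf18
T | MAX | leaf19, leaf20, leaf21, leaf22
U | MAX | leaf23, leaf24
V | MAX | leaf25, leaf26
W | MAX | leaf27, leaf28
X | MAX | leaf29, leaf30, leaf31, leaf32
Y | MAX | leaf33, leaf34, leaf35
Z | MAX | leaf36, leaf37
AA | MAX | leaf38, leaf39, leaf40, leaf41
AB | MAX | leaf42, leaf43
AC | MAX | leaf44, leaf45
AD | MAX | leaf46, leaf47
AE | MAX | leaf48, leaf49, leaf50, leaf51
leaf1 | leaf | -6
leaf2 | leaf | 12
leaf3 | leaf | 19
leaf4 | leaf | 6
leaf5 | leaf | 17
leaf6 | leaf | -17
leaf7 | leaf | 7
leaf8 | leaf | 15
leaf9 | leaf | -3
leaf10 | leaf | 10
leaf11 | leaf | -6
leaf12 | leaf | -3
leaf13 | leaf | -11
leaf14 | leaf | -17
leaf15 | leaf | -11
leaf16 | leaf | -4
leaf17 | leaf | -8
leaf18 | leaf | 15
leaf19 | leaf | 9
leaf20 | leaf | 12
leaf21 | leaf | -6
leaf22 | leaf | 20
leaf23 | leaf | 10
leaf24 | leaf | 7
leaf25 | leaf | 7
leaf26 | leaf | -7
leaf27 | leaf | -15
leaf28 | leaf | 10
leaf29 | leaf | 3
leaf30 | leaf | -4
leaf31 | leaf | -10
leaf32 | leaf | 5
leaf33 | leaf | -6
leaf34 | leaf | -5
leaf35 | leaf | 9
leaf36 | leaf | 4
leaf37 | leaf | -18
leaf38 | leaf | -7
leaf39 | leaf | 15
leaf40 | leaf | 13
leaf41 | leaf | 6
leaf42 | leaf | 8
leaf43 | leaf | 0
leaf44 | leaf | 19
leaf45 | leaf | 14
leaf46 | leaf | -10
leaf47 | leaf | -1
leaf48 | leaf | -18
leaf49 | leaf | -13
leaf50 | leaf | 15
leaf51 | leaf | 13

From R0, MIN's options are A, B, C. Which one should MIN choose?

L (MAX): max(-6, 12) = 12
M (MAX): max(19, 6, 17) = 19
D (MIN): min(12, 19) = 12
N (MAX): max(-17, 7, 15) = 15
P (MAX): max(-3, 10, -6) = 10
Q (MAX): max(-3, -11, -17) = -3
R (MAX): max(-11, -4) = -4
E (MIN): min(15, 10, -3, -4) = -4
A (MAX): max(12, -4) = 12
S (MAX): max(-8, 15) = 15
T (MAX): max(9, 12, -6, 20) = 20
U (MAX): max(10, 7) = 10
V (MAX): max(7, -7) = 7
F (MIN): min(15, 20, 10, 7) = 7
W (MAX): max(-15, 10) = 10
X (MAX): max(3, -4, -10, 5) = 5
G (MIN): min(10, 5) = 5
Y (MAX): max(-6, -5, 9) = 9
Z (MAX): max(4, -18) = 4
AA (MAX): max(-7, 15, 13, 6) = 15
H (MIN): min(9, 4, 15) = 4
B (MAX): max(7, 5, 4) = 7
AB (MAX): max(8, 0) = 8
AC (MAX): max(19, 14) = 19
J (MIN): min(8, 19) = 8
AD (MAX): max(-10, -1) = -1
AE (MAX): max(-18, -13, 15, 13) = 15
K (MIN): min(-1, 15) = -1
C (MAX): max(8, -1) = 8
R0 (MIN): min(12, 7, 8) = 7
MIN at R0 wants the lowest of {A=12, B=7, C=8}, so chooses B.

B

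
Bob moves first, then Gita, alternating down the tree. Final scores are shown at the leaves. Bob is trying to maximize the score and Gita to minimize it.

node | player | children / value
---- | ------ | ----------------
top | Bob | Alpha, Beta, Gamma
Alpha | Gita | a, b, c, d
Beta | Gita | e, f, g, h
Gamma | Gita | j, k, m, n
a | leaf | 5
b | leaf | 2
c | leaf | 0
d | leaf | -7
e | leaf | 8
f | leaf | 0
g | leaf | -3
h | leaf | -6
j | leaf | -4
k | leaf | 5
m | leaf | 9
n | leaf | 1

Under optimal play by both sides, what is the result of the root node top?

-4

Alpha (Gita): min(5, 2, 0, -7) = -7
Beta (Gita): min(8, 0, -3, -6) = -6
Gamma (Gita): min(-4, 5, 9, 1) = -4
top (Bob): max(-7, -6, -4) = -4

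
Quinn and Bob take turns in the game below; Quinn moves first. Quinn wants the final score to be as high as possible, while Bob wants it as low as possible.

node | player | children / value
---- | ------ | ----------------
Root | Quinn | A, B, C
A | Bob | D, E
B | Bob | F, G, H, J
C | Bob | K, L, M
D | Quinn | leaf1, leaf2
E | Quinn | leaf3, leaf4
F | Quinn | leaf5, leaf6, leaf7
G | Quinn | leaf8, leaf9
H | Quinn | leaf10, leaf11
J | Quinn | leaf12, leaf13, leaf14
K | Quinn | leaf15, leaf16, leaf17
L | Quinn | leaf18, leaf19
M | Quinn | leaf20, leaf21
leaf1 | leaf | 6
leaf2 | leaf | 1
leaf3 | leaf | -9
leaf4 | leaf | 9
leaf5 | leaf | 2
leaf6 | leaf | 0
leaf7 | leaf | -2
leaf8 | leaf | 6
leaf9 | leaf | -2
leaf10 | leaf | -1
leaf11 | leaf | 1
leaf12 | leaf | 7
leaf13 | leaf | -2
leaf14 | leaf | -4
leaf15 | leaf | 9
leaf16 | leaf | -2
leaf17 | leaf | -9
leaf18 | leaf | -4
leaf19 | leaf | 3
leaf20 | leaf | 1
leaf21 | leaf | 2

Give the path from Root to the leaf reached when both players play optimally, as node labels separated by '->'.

Root -> A -> D -> leaf1

D (Quinn): max(6, 1) = 6
E (Quinn): max(-9, 9) = 9
A (Bob): min(6, 9) = 6
F (Quinn): max(2, 0, -2) = 2
G (Quinn): max(6, -2) = 6
H (Quinn): max(-1, 1) = 1
J (Quinn): max(7, -2, -4) = 7
B (Bob): min(2, 6, 1, 7) = 1
K (Quinn): max(9, -2, -9) = 9
L (Quinn): max(-4, 3) = 3
M (Quinn): max(1, 2) = 2
C (Bob): min(9, 3, 2) = 2
Root (Quinn): max(6, 1, 2) = 6
At Root, Quinn picks A (highest: 6).
At A, Bob picks D (lowest: 6).
At D, Quinn picks leaf1 (highest: 6).
Terminal value 6.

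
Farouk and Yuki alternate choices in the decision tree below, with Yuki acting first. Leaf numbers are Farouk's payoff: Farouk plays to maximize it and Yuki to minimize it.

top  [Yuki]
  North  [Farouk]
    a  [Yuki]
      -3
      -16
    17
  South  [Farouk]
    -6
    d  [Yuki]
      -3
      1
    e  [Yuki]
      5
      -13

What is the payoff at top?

a (Yuki): min(-3, -16) = -16
North (Farouk): max(-16, 17) = 17
d (Yuki): min(-3, 1) = -3
e (Yuki): min(5, -13) = -13
South (Farouk): max(-6, -3, -13) = -3
top (Yuki): min(17, -3) = -3

-3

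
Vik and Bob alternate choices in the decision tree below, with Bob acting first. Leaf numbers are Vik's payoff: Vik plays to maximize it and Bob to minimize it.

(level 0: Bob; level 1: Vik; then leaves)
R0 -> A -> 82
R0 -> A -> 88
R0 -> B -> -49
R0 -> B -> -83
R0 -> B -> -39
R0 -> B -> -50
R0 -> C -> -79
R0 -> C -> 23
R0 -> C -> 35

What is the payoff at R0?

A (Vik): max(82, 88) = 88
B (Vik): max(-49, -83, -39, -50) = -39
C (Vik): max(-79, 23, 35) = 35
R0 (Bob): min(88, -39, 35) = -39

-39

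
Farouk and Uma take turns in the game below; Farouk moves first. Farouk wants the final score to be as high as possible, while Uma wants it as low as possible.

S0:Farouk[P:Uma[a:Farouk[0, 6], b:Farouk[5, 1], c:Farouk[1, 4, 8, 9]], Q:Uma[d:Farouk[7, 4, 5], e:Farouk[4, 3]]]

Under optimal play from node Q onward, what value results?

4

d (Farouk): max(7, 4, 5) = 7
e (Farouk): max(4, 3) = 4
Q (Uma): min(7, 4) = 4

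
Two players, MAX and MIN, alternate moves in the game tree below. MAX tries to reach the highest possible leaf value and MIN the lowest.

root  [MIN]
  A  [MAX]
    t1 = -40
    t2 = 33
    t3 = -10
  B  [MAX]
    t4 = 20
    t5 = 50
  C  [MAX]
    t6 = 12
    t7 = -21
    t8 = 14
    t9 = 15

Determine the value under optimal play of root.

A (MAX): max(-40, 33, -10) = 33
B (MAX): max(20, 50) = 50
C (MAX): max(12, -21, 14, 15) = 15
root (MIN): min(33, 50, 15) = 15

15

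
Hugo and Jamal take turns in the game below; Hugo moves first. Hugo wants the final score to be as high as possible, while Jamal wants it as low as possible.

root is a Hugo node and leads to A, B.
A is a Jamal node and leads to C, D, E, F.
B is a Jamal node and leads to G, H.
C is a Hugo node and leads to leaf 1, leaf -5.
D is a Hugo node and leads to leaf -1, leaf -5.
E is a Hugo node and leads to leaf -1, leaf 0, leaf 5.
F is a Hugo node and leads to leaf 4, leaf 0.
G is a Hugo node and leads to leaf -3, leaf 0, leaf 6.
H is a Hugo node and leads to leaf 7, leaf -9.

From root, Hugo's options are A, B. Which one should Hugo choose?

C (Hugo): max(1, -5) = 1
D (Hugo): max(-1, -5) = -1
E (Hugo): max(-1, 0, 5) = 5
F (Hugo): max(4, 0) = 4
A (Jamal): min(1, -1, 5, 4) = -1
G (Hugo): max(-3, 0, 6) = 6
H (Hugo): max(7, -9) = 7
B (Jamal): min(6, 7) = 6
root (Hugo): max(-1, 6) = 6
Hugo at root wants the highest of {A=-1, B=6}, so chooses B.

B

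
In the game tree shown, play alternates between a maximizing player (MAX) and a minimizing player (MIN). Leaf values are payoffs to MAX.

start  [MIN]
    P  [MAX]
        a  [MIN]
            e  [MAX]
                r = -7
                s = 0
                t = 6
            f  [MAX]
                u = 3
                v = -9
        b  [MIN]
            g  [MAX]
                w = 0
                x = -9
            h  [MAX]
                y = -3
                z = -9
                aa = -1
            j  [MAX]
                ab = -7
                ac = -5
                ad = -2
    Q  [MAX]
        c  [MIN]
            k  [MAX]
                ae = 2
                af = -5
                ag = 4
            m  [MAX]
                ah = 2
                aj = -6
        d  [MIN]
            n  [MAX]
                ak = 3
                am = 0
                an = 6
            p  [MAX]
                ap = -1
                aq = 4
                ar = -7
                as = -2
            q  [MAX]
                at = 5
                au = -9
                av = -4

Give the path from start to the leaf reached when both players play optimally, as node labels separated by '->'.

start -> P -> a -> f -> u

e (MAX): max(-7, 0, 6) = 6
f (MAX): max(3, -9) = 3
a (MIN): min(6, 3) = 3
g (MAX): max(0, -9) = 0
h (MAX): max(-3, -9, -1) = -1
j (MAX): max(-7, -5, -2) = -2
b (MIN): min(0, -1, -2) = -2
P (MAX): max(3, -2) = 3
k (MAX): max(2, -5, 4) = 4
m (MAX): max(2, -6) = 2
c (MIN): min(4, 2) = 2
n (MAX): max(3, 0, 6) = 6
p (MAX): max(-1, 4, -7, -2) = 4
q (MAX): max(5, -9, -4) = 5
d (MIN): min(6, 4, 5) = 4
Q (MAX): max(2, 4) = 4
start (MIN): min(3, 4) = 3
At start, MIN picks P (lowest: 3).
At P, MAX picks a (highest: 3).
At a, MIN picks f (lowest: 3).
At f, MAX picks u (highest: 3).
Terminal value 3.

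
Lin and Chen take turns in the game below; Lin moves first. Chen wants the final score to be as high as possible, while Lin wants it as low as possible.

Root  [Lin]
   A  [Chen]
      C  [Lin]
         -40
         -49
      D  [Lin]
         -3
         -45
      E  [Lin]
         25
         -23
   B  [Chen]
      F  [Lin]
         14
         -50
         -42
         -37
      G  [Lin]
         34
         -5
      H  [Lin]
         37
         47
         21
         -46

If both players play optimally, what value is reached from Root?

-23

C (Lin): min(-40, -49) = -49
D (Lin): min(-3, -45) = -45
E (Lin): min(25, -23) = -23
A (Chen): max(-49, -45, -23) = -23
F (Lin): min(14, -50, -42, -37) = -50
G (Lin): min(34, -5) = -5
H (Lin): min(37, 47, 21, -46) = -46
B (Chen): max(-50, -5, -46) = -5
Root (Lin): min(-23, -5) = -23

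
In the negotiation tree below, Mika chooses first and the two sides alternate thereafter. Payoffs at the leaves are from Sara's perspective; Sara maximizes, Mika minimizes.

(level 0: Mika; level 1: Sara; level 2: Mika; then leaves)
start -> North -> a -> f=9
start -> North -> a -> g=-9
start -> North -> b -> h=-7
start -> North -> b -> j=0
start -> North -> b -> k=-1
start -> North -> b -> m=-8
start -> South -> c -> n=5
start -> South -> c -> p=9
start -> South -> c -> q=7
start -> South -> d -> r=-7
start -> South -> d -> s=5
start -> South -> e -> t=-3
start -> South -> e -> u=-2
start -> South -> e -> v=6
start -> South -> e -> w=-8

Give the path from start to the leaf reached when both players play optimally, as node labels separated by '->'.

a (Mika): min(9, -9) = -9
b (Mika): min(-7, 0, -1, -8) = -8
North (Sara): max(-9, -8) = -8
c (Mika): min(5, 9, 7) = 5
d (Mika): min(-7, 5) = -7
e (Mika): min(-3, -2, 6, -8) = -8
South (Sara): max(5, -7, -8) = 5
start (Mika): min(-8, 5) = -8
At start, Mika picks North (lowest: -8).
At North, Sara picks b (highest: -8).
At b, Mika picks m (lowest: -8).
Terminal value -8.

start -> North -> b -> m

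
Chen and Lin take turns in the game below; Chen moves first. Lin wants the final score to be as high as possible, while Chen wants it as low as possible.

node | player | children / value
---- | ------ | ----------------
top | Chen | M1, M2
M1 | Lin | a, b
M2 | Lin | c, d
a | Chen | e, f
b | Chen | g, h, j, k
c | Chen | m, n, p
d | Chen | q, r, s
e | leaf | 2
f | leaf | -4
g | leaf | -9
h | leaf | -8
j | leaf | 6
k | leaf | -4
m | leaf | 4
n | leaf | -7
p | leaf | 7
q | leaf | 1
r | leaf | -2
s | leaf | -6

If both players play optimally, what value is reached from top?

-6

a (Chen): min(2, -4) = -4
b (Chen): min(-9, -8, 6, -4) = -9
M1 (Lin): max(-4, -9) = -4
c (Chen): min(4, -7, 7) = -7
d (Chen): min(1, -2, -6) = -6
M2 (Lin): max(-7, -6) = -6
top (Chen): min(-4, -6) = -6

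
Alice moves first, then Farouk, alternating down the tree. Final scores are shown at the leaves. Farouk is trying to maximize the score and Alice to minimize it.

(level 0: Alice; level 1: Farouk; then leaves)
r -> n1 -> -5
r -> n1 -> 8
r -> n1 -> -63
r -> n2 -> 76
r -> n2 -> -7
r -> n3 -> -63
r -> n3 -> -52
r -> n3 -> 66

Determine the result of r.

8

n1 (Farouk): max(-5, 8, -63) = 8
n2 (Farouk): max(76, -7) = 76
n3 (Farouk): max(-63, -52, 66) = 66
r (Alice): min(8, 76, 66) = 8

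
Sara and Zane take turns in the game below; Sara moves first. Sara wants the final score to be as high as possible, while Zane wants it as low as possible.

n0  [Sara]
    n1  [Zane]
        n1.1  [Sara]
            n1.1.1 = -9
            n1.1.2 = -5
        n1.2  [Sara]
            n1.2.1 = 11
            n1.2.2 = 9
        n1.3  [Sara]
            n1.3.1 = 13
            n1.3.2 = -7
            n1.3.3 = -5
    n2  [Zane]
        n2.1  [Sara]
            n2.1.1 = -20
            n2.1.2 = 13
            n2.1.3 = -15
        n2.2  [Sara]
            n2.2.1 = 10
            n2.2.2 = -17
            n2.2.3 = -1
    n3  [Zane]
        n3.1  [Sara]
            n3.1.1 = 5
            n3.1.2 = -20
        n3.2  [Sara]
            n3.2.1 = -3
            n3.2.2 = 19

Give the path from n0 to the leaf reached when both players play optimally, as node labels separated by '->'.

n1.1 (Sara): max(-9, -5) = -5
n1.2 (Sara): max(11, 9) = 11
n1.3 (Sara): max(13, -7, -5) = 13
n1 (Zane): min(-5, 11, 13) = -5
n2.1 (Sara): max(-20, 13, -15) = 13
n2.2 (Sara): max(10, -17, -1) = 10
n2 (Zane): min(13, 10) = 10
n3.1 (Sara): max(5, -20) = 5
n3.2 (Sara): max(-3, 19) = 19
n3 (Zane): min(5, 19) = 5
n0 (Sara): max(-5, 10, 5) = 10
At n0, Sara picks n2 (highest: 10).
At n2, Zane picks n2.2 (lowest: 10).
At n2.2, Sara picks n2.2.1 (highest: 10).
Terminal value 10.

n0 -> n2 -> n2.2 -> n2.2.1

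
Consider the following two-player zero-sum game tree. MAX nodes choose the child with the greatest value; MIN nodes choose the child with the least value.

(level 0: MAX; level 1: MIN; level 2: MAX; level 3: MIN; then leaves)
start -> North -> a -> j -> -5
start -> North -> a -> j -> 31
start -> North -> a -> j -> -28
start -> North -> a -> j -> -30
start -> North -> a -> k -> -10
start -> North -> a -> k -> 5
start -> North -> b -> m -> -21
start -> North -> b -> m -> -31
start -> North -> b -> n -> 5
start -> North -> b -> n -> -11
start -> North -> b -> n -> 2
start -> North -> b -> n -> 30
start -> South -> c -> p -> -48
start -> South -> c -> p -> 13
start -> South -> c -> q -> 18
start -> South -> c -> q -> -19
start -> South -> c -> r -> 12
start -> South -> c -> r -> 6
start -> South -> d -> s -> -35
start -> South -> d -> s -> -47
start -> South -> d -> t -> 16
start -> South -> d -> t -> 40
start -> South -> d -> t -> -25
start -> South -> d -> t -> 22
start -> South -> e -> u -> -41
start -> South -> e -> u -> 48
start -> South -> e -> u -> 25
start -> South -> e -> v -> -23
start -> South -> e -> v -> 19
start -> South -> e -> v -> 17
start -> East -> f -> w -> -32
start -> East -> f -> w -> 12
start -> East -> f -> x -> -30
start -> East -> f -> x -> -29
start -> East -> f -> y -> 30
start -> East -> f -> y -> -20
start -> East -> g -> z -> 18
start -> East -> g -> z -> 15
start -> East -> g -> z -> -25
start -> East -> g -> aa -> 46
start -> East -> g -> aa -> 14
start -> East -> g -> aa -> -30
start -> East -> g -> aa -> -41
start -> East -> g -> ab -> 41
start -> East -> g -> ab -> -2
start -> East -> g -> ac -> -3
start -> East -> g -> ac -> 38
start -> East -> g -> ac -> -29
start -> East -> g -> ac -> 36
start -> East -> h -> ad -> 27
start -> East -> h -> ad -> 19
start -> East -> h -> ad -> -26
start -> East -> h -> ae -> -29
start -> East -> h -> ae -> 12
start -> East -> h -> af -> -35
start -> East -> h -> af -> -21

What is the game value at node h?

ad (MIN): min(27, 19, -26) = -26
ae (MIN): min(-29, 12) = -29
af (MIN): min(-35, -21) = -35
h (MAX): max(-26, -29, -35) = -26

-26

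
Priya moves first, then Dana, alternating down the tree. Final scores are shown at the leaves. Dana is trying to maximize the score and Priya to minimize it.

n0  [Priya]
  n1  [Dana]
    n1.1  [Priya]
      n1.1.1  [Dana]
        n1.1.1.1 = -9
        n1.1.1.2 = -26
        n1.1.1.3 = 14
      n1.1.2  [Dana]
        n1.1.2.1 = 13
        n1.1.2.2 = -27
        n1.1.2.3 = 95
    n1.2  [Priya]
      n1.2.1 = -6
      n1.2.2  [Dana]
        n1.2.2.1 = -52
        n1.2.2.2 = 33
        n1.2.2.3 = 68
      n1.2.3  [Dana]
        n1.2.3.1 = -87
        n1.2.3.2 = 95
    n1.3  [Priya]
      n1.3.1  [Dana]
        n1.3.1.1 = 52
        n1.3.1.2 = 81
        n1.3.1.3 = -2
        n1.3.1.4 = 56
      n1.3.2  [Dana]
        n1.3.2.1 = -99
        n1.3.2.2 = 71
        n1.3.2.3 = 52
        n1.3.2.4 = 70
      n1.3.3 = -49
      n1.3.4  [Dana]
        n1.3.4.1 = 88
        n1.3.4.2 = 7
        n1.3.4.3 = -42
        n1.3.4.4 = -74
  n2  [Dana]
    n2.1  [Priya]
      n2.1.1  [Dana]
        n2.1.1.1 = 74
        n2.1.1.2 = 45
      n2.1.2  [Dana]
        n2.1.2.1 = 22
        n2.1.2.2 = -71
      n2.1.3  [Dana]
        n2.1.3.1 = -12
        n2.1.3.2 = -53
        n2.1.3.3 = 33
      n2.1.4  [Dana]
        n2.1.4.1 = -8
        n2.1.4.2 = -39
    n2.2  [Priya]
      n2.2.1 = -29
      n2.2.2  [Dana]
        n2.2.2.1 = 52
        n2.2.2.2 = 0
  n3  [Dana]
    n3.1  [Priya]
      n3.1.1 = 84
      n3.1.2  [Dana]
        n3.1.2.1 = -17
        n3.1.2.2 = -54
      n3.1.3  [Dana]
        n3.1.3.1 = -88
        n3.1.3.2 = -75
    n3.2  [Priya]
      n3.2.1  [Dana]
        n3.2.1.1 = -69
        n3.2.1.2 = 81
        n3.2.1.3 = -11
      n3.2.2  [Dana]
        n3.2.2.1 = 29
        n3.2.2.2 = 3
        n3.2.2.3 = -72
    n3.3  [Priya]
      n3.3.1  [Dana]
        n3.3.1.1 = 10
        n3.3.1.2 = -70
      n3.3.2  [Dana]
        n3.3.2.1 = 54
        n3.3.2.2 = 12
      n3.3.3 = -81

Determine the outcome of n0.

n1.1.1 (Dana): max(-9, -26, 14) = 14
n1.1.2 (Dana): max(13, -27, 95) = 95
n1.1 (Priya): min(14, 95) = 14
n1.2.2 (Dana): max(-52, 33, 68) = 68
n1.2.3 (Dana): max(-87, 95) = 95
n1.2 (Priya): min(-6, 68, 95) = -6
n1.3.1 (Dana): max(52, 81, -2, 56) = 81
n1.3.2 (Dana): max(-99, 71, 52, 70) = 71
n1.3.4 (Dana): max(88, 7, -42, -74) = 88
n1.3 (Priya): min(81, 71, -49, 88) = -49
n1 (Dana): max(14, -6, -49) = 14
n2.1.1 (Dana): max(74, 45) = 74
n2.1.2 (Dana): max(22, -71) = 22
n2.1.3 (Dana): max(-12, -53, 33) = 33
n2.1.4 (Dana): max(-8, -39) = -8
n2.1 (Priya): min(74, 22, 33, -8) = -8
n2.2.2 (Dana): max(52, 0) = 52
n2.2 (Priya): min(-29, 52) = -29
n2 (Dana): max(-8, -29) = -8
n3.1.2 (Dana): max(-17, -54) = -17
n3.1.3 (Dana): max(-88, -75) = -75
n3.1 (Priya): min(84, -17, -75) = -75
n3.2.1 (Dana): max(-69, 81, -11) = 81
n3.2.2 (Dana): max(29, 3, -72) = 29
n3.2 (Priya): min(81, 29) = 29
n3.3.1 (Dana): max(10, -70) = 10
n3.3.2 (Dana): max(54, 12) = 54
n3.3 (Priya): min(10, 54, -81) = -81
n3 (Dana): max(-75, 29, -81) = 29
n0 (Priya): min(14, -8, 29) = -8

-8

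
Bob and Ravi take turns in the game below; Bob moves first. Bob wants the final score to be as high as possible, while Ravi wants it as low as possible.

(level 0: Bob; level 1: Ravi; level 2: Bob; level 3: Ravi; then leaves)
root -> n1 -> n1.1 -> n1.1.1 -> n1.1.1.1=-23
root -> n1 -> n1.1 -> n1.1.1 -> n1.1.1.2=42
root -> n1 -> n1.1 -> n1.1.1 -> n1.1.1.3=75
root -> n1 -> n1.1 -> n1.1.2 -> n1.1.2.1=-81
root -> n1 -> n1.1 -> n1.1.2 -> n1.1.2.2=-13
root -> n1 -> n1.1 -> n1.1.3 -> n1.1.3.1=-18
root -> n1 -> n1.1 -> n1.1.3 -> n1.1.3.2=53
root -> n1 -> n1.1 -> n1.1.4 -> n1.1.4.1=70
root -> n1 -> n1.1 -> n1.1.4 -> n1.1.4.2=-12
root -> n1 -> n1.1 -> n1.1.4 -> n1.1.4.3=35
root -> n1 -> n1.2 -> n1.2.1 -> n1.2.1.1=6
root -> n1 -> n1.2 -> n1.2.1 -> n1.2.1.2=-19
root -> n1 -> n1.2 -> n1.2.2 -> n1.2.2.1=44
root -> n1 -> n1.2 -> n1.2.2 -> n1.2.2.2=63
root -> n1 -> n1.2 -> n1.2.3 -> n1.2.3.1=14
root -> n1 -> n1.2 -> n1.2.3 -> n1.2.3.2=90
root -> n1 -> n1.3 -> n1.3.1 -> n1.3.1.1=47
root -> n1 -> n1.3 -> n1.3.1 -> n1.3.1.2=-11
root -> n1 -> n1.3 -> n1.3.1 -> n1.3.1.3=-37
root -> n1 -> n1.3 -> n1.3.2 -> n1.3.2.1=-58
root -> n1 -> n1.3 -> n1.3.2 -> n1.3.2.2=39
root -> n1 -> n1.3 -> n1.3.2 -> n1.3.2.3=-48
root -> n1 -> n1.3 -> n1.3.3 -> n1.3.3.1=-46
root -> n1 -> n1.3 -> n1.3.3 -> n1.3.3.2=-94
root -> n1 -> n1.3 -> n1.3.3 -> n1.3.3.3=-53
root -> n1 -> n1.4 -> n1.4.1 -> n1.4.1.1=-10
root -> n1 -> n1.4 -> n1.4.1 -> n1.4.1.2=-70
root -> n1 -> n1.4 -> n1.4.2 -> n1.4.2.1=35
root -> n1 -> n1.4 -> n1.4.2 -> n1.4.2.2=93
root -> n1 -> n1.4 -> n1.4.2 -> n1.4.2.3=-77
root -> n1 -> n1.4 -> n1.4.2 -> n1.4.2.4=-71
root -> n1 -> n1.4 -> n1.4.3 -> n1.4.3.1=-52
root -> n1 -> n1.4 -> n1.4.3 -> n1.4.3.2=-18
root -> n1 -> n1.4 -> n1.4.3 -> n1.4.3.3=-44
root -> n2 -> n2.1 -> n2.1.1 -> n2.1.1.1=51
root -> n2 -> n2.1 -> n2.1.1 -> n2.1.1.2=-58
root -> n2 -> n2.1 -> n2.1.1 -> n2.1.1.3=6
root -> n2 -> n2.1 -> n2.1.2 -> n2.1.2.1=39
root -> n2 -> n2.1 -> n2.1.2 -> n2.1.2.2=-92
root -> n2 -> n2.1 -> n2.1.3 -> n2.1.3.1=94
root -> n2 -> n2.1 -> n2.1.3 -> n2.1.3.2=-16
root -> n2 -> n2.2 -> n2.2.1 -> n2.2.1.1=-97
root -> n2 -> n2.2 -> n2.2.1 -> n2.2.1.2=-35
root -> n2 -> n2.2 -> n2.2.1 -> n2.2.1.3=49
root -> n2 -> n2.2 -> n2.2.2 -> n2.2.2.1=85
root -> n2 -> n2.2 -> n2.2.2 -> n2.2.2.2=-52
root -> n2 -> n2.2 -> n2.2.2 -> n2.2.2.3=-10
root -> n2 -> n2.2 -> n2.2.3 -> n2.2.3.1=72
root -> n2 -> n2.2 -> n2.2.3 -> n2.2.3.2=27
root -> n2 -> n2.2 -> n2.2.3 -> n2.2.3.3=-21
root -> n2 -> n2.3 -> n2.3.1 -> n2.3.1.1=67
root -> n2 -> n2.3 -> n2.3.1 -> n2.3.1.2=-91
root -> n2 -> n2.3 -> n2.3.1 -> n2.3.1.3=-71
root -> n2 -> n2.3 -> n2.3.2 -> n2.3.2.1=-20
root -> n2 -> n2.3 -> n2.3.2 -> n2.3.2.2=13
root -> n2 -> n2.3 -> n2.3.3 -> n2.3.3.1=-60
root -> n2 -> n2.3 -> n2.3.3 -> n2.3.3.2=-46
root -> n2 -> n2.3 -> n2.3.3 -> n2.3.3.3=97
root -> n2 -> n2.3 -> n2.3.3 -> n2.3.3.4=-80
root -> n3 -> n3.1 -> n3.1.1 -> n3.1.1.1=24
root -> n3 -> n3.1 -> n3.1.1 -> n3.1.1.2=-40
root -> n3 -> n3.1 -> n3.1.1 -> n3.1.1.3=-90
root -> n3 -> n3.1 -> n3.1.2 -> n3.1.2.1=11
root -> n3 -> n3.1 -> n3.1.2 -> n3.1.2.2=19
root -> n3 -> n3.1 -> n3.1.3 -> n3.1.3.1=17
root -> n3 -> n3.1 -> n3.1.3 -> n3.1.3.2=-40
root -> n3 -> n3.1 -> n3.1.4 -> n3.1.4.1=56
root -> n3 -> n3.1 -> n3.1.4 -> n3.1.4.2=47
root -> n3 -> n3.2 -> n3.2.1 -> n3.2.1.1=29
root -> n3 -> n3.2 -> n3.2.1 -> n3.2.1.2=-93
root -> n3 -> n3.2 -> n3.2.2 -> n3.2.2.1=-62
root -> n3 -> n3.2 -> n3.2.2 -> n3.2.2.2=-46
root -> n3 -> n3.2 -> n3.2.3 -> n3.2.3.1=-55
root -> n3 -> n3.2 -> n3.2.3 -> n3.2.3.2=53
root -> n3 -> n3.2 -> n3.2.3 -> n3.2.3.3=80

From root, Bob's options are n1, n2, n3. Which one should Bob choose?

n1.1.1 (Ravi): min(-23, 42, 75) = -23
n1.1.2 (Ravi): min(-81, -13) = -81
n1.1.3 (Ravi): min(-18, 53) = -18
n1.1.4 (Ravi): min(70, -12, 35) = -12
n1.1 (Bob): max(-23, -81, -18, -12) = -12
n1.2.1 (Ravi): min(6, -19) = -19
n1.2.2 (Ravi): min(44, 63) = 44
n1.2.3 (Ravi): min(14, 90) = 14
n1.2 (Bob): max(-19, 44, 14) = 44
n1.3.1 (Ravi): min(47, -11, -37) = -37
n1.3.2 (Ravi): min(-58, 39, -48) = -58
n1.3.3 (Ravi): min(-46, -94, -53) = -94
n1.3 (Bob): max(-37, -58, -94) = -37
n1.4.1 (Ravi): min(-10, -70) = -70
n1.4.2 (Ravi): min(35, 93, -77, -71) = -77
n1.4.3 (Ravi): min(-52, -18, -44) = -52
n1.4 (Bob): max(-70, -77, -52) = -52
n1 (Ravi): min(-12, 44, -37, -52) = -52
n2.1.1 (Ravi): min(51, -58, 6) = -58
n2.1.2 (Ravi): min(39, -92) = -92
n2.1.3 (Ravi): min(94, -16) = -16
n2.1 (Bob): max(-58, -92, -16) = -16
n2.2.1 (Ravi): min(-97, -35, 49) = -97
n2.2.2 (Ravi): min(85, -52, -10) = -52
n2.2.3 (Ravi): min(72, 27, -21) = -21
n2.2 (Bob): max(-97, -52, -21) = -21
n2.3.1 (Ravi): min(67, -91, -71) = -91
n2.3.2 (Ravi): min(-20, 13) = -20
n2.3.3 (Ravi): min(-60, -46, 97, -80) = -80
n2.3 (Bob): max(-91, -20, -80) = -20
n2 (Ravi): min(-16, -21, -20) = -21
n3.1.1 (Ravi): min(24, -40, -90) = -90
n3.1.2 (Ravi): min(11, 19) = 11
n3.1.3 (Ravi): min(17, -40) = -40
n3.1.4 (Ravi): min(56, 47) = 47
n3.1 (Bob): max(-90, 11, -40, 47) = 47
n3.2.1 (Ravi): min(29, -93) = -93
n3.2.2 (Ravi): min(-62, -46) = -62
n3.2.3 (Ravi): min(-55, 53, 80) = -55
n3.2 (Bob): max(-93, -62, -55) = -55
n3 (Ravi): min(47, -55) = -55
root (Bob): max(-52, -21, -55) = -21
Bob at root wants the highest of {n1=-52, n2=-21, n3=-55}, so chooses n2.

n2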